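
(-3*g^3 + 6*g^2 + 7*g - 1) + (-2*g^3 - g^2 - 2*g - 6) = -5*g^3 + 5*g^2 + 5*g - 7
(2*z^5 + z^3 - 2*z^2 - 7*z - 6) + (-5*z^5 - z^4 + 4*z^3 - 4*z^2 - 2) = -3*z^5 - z^4 + 5*z^3 - 6*z^2 - 7*z - 8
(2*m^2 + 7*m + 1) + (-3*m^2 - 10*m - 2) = -m^2 - 3*m - 1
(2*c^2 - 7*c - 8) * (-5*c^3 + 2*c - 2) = -10*c^5 + 35*c^4 + 44*c^3 - 18*c^2 - 2*c + 16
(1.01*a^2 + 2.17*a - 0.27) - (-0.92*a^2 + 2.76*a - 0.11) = 1.93*a^2 - 0.59*a - 0.16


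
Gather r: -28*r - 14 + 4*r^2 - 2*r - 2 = 4*r^2 - 30*r - 16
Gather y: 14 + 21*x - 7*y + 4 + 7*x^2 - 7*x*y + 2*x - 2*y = 7*x^2 + 23*x + y*(-7*x - 9) + 18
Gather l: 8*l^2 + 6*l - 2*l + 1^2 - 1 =8*l^2 + 4*l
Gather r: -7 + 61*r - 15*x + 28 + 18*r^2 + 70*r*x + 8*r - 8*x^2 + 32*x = 18*r^2 + r*(70*x + 69) - 8*x^2 + 17*x + 21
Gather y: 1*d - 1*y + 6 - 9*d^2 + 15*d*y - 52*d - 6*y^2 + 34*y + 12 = -9*d^2 - 51*d - 6*y^2 + y*(15*d + 33) + 18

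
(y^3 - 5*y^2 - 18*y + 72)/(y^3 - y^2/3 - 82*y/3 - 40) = 3*(y - 3)/(3*y + 5)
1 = 1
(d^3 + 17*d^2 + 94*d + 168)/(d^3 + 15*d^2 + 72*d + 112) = (d + 6)/(d + 4)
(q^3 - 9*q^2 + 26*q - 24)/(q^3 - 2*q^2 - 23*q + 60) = (q - 2)/(q + 5)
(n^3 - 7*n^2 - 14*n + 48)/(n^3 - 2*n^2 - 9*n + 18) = (n - 8)/(n - 3)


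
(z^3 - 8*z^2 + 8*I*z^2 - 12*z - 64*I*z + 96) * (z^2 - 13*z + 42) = z^5 - 21*z^4 + 8*I*z^4 + 134*z^3 - 168*I*z^3 - 84*z^2 + 1168*I*z^2 - 1752*z - 2688*I*z + 4032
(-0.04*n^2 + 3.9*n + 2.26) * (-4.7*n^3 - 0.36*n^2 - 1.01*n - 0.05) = 0.188*n^5 - 18.3156*n^4 - 11.9856*n^3 - 4.7506*n^2 - 2.4776*n - 0.113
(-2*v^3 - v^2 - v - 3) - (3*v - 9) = -2*v^3 - v^2 - 4*v + 6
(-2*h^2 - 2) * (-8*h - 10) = 16*h^3 + 20*h^2 + 16*h + 20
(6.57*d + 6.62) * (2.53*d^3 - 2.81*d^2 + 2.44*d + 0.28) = 16.6221*d^4 - 1.7131*d^3 - 2.5714*d^2 + 17.9924*d + 1.8536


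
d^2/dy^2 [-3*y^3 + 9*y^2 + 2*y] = 18 - 18*y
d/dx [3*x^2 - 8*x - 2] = 6*x - 8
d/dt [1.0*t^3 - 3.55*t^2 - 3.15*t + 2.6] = 3.0*t^2 - 7.1*t - 3.15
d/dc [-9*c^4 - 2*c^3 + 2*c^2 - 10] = 2*c*(-18*c^2 - 3*c + 2)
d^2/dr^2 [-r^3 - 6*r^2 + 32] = -6*r - 12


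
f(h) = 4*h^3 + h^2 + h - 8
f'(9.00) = 991.00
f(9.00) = 2998.00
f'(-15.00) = 2671.00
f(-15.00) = -13298.00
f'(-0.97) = 10.35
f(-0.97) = -11.68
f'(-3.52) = 142.64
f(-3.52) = -173.59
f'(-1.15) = 14.57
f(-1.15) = -13.91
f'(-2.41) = 65.88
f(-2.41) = -60.59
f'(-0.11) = 0.93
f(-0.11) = -8.10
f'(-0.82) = 7.43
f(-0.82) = -10.35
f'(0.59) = 6.36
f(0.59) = -6.24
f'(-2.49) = 70.42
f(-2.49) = -66.04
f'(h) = 12*h^2 + 2*h + 1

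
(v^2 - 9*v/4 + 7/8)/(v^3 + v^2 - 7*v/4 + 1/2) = (4*v - 7)/(2*(2*v^2 + 3*v - 2))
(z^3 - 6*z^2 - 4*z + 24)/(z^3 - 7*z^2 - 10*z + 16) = (z^2 - 8*z + 12)/(z^2 - 9*z + 8)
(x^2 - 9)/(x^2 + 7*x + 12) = (x - 3)/(x + 4)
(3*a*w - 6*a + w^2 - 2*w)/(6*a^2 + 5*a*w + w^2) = (w - 2)/(2*a + w)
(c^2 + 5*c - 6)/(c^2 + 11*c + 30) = (c - 1)/(c + 5)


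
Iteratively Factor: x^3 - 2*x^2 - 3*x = (x)*(x^2 - 2*x - 3) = x*(x + 1)*(x - 3)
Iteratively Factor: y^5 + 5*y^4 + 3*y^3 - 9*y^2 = (y + 3)*(y^4 + 2*y^3 - 3*y^2) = (y + 3)^2*(y^3 - y^2) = y*(y + 3)^2*(y^2 - y) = y^2*(y + 3)^2*(y - 1)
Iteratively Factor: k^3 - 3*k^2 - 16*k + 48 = (k - 4)*(k^2 + k - 12) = (k - 4)*(k + 4)*(k - 3)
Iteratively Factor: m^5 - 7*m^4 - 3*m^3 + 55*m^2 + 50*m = (m - 5)*(m^4 - 2*m^3 - 13*m^2 - 10*m) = (m - 5)*(m + 1)*(m^3 - 3*m^2 - 10*m) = (m - 5)*(m + 1)*(m + 2)*(m^2 - 5*m) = m*(m - 5)*(m + 1)*(m + 2)*(m - 5)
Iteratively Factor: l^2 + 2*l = (l + 2)*(l)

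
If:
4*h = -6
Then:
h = -3/2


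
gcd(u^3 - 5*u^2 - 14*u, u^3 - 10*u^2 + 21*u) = u^2 - 7*u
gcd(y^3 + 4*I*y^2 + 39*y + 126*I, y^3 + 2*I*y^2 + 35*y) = y + 7*I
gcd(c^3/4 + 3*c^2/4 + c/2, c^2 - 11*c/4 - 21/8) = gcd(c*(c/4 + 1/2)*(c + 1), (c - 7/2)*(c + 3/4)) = 1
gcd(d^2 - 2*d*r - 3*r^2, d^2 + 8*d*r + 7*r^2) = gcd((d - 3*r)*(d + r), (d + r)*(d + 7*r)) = d + r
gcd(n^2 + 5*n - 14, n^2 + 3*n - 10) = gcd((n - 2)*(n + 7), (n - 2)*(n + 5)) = n - 2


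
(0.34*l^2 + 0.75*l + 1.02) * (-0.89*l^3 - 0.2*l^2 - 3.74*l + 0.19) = -0.3026*l^5 - 0.7355*l^4 - 2.3294*l^3 - 2.9444*l^2 - 3.6723*l + 0.1938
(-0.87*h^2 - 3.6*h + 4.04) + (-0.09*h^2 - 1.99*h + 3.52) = -0.96*h^2 - 5.59*h + 7.56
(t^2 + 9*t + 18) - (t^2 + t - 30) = 8*t + 48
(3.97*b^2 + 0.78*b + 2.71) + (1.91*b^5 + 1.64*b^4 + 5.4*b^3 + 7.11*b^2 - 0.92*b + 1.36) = 1.91*b^5 + 1.64*b^4 + 5.4*b^3 + 11.08*b^2 - 0.14*b + 4.07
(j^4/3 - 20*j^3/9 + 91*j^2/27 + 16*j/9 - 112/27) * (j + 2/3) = j^5/3 - 2*j^4 + 17*j^3/9 + 326*j^2/81 - 80*j/27 - 224/81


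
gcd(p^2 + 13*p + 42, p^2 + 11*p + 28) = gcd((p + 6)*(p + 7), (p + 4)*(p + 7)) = p + 7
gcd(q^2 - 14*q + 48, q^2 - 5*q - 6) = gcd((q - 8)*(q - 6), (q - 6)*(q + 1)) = q - 6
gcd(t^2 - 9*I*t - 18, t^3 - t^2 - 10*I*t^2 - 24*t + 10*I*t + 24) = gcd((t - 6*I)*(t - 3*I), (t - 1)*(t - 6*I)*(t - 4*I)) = t - 6*I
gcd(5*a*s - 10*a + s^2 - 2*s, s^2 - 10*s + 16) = s - 2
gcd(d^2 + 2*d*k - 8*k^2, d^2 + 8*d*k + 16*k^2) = d + 4*k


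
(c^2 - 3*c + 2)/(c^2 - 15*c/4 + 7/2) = 4*(c - 1)/(4*c - 7)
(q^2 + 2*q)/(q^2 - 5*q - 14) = q/(q - 7)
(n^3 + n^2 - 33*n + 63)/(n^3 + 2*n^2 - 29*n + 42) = (n - 3)/(n - 2)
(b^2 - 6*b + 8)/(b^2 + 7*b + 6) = (b^2 - 6*b + 8)/(b^2 + 7*b + 6)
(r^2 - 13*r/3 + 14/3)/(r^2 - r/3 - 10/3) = (3*r - 7)/(3*r + 5)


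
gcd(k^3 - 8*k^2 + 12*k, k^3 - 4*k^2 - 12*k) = k^2 - 6*k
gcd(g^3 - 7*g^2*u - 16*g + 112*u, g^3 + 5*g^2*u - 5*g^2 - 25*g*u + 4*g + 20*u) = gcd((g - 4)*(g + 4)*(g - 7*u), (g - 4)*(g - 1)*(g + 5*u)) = g - 4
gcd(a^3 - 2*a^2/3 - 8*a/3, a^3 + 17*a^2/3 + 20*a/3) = a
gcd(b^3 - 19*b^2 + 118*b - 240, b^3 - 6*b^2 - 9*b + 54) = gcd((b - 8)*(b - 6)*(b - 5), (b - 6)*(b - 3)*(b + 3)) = b - 6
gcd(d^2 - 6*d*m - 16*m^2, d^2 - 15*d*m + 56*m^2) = d - 8*m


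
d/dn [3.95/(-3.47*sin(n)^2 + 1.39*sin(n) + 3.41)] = (27.413*sin(n) - 5.4905)*cos(n)/(-3.47*sin(n)^2 + 1.39*sin(n) + 3.41)^2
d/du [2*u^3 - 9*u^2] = 6*u*(u - 3)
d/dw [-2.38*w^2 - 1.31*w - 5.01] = -4.76*w - 1.31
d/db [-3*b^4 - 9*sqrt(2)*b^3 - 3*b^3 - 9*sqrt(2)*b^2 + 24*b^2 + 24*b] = -12*b^3 - 27*sqrt(2)*b^2 - 9*b^2 - 18*sqrt(2)*b + 48*b + 24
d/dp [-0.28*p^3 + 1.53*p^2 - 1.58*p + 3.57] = -0.84*p^2 + 3.06*p - 1.58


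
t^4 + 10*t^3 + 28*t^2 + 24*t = t*(t + 2)^2*(t + 6)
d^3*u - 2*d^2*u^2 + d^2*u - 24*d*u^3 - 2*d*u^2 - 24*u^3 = (d - 6*u)*(d + 4*u)*(d*u + u)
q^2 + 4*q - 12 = (q - 2)*(q + 6)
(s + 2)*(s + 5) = s^2 + 7*s + 10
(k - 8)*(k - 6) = k^2 - 14*k + 48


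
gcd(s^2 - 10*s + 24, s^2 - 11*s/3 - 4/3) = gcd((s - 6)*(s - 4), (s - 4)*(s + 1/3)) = s - 4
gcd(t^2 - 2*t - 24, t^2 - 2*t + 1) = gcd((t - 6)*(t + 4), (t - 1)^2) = 1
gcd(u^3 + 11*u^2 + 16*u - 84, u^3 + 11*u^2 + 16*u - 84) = u^3 + 11*u^2 + 16*u - 84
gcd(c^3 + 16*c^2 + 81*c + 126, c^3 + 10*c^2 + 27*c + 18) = c^2 + 9*c + 18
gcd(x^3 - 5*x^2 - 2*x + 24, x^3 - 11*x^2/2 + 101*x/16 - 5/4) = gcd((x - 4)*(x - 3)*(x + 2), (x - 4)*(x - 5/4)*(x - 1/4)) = x - 4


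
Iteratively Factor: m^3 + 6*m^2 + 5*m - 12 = (m + 3)*(m^2 + 3*m - 4) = (m + 3)*(m + 4)*(m - 1)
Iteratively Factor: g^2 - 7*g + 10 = (g - 5)*(g - 2)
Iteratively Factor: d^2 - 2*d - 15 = (d + 3)*(d - 5)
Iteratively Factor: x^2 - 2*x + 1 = (x - 1)*(x - 1)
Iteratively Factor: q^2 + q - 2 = (q + 2)*(q - 1)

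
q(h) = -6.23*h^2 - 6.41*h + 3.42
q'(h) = -12.46*h - 6.41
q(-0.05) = 3.72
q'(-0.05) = -5.79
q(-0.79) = 4.60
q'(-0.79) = 3.43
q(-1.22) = 1.97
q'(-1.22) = 8.79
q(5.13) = -193.42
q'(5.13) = -70.33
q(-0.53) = 5.07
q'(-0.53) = 0.19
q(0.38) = 0.08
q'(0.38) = -11.14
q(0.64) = -3.23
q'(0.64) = -14.38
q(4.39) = -144.79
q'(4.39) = -61.11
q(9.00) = -558.90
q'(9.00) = -118.55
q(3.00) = -71.88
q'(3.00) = -43.79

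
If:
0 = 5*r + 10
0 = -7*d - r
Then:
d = 2/7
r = -2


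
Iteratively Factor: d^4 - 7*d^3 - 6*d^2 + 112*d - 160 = (d - 5)*(d^3 - 2*d^2 - 16*d + 32) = (d - 5)*(d - 4)*(d^2 + 2*d - 8) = (d - 5)*(d - 4)*(d + 4)*(d - 2)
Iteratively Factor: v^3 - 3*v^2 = (v)*(v^2 - 3*v) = v^2*(v - 3)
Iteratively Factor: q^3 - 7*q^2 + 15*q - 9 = (q - 3)*(q^2 - 4*q + 3) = (q - 3)*(q - 1)*(q - 3)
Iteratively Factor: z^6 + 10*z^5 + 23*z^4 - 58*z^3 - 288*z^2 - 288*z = (z)*(z^5 + 10*z^4 + 23*z^3 - 58*z^2 - 288*z - 288) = z*(z + 4)*(z^4 + 6*z^3 - z^2 - 54*z - 72) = z*(z - 3)*(z + 4)*(z^3 + 9*z^2 + 26*z + 24) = z*(z - 3)*(z + 2)*(z + 4)*(z^2 + 7*z + 12) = z*(z - 3)*(z + 2)*(z + 4)^2*(z + 3)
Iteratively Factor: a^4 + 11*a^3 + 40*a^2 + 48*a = (a + 4)*(a^3 + 7*a^2 + 12*a) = (a + 4)^2*(a^2 + 3*a) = a*(a + 4)^2*(a + 3)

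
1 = 1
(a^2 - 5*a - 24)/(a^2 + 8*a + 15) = (a - 8)/(a + 5)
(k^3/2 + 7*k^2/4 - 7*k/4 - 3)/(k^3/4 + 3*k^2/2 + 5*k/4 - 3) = (2*k^2 - k - 3)/(k^2 + 2*k - 3)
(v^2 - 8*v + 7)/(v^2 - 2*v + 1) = (v - 7)/(v - 1)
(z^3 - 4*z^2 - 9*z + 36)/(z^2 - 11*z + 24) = (z^2 - z - 12)/(z - 8)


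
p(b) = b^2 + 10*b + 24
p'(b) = 2*b + 10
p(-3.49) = 1.28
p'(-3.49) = 3.02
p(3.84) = 77.15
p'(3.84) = 17.68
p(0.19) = 25.94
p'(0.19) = 10.38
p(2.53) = 55.70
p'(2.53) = 15.06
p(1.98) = 47.72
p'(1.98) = 13.96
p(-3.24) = 2.10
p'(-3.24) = 3.52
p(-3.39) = 1.59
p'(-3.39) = 3.22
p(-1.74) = 9.63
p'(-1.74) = 6.52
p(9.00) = 195.00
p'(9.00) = 28.00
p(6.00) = 120.00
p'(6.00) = 22.00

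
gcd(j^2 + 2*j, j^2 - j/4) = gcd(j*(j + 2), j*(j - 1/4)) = j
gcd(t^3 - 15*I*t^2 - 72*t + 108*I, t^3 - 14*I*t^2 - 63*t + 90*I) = t^2 - 9*I*t - 18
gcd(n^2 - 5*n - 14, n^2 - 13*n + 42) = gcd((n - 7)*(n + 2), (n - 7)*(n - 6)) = n - 7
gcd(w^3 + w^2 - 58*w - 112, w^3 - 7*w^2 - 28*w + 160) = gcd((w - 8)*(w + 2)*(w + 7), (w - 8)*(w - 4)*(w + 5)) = w - 8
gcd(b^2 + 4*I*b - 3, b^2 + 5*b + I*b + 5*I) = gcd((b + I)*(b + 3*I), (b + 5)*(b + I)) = b + I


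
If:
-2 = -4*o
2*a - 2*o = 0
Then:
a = 1/2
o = 1/2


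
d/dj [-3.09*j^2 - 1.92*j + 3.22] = -6.18*j - 1.92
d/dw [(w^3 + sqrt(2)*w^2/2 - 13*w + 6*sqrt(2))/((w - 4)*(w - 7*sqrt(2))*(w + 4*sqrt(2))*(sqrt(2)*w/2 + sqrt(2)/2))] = (-sqrt(2)*w^6 - 2*w^5 - 18*sqrt(2)*w^4 + 21*w^4 - 156*w^3 + 258*sqrt(2)*w^3 + 12*sqrt(2)*w^2 + 510*w^2 - 216*sqrt(2)*w + 1888*w - 3056*sqrt(2) - 2016)/(w^8 - 6*sqrt(2)*w^7 - 6*w^7 - 93*w^6 + 36*sqrt(2)*w^6 + 330*sqrt(2)*w^5 + 588*w^5 - 2160*sqrt(2)*w^4 + 3058*w^4 - 21072*w^3 + 240*sqrt(2)*w^3 + 1632*w^2 + 8064*sqrt(2)*w^2 + 5376*sqrt(2)*w + 75264*w + 50176)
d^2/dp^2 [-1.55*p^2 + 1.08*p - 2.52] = -3.10000000000000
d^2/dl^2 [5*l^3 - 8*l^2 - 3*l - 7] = 30*l - 16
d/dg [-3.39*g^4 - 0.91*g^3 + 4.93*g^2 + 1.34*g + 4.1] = -13.56*g^3 - 2.73*g^2 + 9.86*g + 1.34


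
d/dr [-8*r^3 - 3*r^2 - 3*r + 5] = -24*r^2 - 6*r - 3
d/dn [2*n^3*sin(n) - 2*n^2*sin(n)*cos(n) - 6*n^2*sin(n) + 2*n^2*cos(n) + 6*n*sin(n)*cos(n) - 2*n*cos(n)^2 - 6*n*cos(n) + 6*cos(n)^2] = 2*n^3*cos(n) + 4*n^2*sin(n) - 6*n^2*cos(n) - 2*n^2*cos(2*n) - 6*n*sin(n) + 4*n*cos(n) + 6*n*cos(2*n) - 3*sin(2*n) - 6*cos(n) - cos(2*n) - 1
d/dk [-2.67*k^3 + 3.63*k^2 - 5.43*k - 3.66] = -8.01*k^2 + 7.26*k - 5.43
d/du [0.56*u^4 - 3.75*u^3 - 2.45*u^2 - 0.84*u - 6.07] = 2.24*u^3 - 11.25*u^2 - 4.9*u - 0.84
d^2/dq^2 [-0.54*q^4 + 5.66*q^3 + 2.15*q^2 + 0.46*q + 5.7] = -6.48*q^2 + 33.96*q + 4.3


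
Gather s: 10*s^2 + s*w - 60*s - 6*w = 10*s^2 + s*(w - 60) - 6*w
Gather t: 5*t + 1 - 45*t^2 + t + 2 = -45*t^2 + 6*t + 3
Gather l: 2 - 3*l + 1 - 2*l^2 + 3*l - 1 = 2 - 2*l^2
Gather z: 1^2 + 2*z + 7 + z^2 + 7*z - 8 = z^2 + 9*z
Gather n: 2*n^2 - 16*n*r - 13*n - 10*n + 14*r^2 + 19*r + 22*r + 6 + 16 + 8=2*n^2 + n*(-16*r - 23) + 14*r^2 + 41*r + 30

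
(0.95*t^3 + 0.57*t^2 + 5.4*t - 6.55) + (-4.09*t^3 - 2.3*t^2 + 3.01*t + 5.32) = -3.14*t^3 - 1.73*t^2 + 8.41*t - 1.23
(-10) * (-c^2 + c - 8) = 10*c^2 - 10*c + 80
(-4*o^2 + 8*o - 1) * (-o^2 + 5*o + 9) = 4*o^4 - 28*o^3 + 5*o^2 + 67*o - 9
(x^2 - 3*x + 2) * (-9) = -9*x^2 + 27*x - 18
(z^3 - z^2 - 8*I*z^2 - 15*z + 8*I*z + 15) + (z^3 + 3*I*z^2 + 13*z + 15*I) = 2*z^3 - z^2 - 5*I*z^2 - 2*z + 8*I*z + 15 + 15*I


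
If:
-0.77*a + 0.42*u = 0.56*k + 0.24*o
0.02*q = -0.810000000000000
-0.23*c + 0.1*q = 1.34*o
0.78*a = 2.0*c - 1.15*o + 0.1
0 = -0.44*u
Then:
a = -16.4130434782609*o - 45.0222965440357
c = -5.82608695652174*o - 17.6086956521739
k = 22.1393633540373*o + 61.9056577480491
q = -40.50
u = 0.00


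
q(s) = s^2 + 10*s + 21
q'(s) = 2*s + 10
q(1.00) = 32.00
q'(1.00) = 12.00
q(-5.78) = -3.39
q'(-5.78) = -1.56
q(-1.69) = 6.96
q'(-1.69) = 6.62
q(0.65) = 27.92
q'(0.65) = 11.30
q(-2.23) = 3.67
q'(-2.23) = 5.54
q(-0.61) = 15.27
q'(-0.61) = 8.78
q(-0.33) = 17.81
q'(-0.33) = 9.34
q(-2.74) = 1.11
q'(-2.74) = 4.52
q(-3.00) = 0.00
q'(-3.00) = 4.00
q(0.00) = 21.00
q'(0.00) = 10.00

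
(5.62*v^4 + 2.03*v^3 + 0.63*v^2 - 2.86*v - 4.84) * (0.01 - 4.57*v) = -25.6834*v^5 - 9.2209*v^4 - 2.8588*v^3 + 13.0765*v^2 + 22.0902*v - 0.0484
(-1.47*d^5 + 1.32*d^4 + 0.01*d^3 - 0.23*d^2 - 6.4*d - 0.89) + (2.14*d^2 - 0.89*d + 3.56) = -1.47*d^5 + 1.32*d^4 + 0.01*d^3 + 1.91*d^2 - 7.29*d + 2.67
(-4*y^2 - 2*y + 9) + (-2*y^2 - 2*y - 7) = -6*y^2 - 4*y + 2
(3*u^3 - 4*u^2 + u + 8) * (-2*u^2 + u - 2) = -6*u^5 + 11*u^4 - 12*u^3 - 7*u^2 + 6*u - 16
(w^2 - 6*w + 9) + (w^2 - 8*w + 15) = 2*w^2 - 14*w + 24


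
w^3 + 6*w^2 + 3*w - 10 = (w - 1)*(w + 2)*(w + 5)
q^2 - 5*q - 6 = (q - 6)*(q + 1)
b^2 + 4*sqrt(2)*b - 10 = (b - sqrt(2))*(b + 5*sqrt(2))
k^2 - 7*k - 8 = (k - 8)*(k + 1)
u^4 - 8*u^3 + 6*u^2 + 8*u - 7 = (u - 7)*(u - 1)^2*(u + 1)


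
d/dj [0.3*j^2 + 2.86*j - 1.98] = 0.6*j + 2.86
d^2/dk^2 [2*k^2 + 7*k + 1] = 4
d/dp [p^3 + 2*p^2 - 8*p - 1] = 3*p^2 + 4*p - 8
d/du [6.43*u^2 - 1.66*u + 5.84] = 12.86*u - 1.66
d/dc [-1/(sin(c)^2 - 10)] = 4*sin(2*c)/(cos(2*c) + 19)^2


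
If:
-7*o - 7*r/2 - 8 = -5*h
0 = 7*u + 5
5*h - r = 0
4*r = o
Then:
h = -16/305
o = -64/61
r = -16/61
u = -5/7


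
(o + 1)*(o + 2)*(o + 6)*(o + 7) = o^4 + 16*o^3 + 83*o^2 + 152*o + 84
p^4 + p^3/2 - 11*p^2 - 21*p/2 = p*(p - 7/2)*(p + 1)*(p + 3)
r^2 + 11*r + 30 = (r + 5)*(r + 6)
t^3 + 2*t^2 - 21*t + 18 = (t - 3)*(t - 1)*(t + 6)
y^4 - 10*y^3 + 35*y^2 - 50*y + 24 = (y - 4)*(y - 3)*(y - 2)*(y - 1)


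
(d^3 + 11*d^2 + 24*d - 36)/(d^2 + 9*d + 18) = (d^2 + 5*d - 6)/(d + 3)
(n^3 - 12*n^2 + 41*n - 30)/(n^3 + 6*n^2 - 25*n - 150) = (n^2 - 7*n + 6)/(n^2 + 11*n + 30)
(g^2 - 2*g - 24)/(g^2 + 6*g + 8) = (g - 6)/(g + 2)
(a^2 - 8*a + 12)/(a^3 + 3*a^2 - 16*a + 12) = (a - 6)/(a^2 + 5*a - 6)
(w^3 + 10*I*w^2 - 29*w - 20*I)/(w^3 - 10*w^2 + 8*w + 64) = (w^3 + 10*I*w^2 - 29*w - 20*I)/(w^3 - 10*w^2 + 8*w + 64)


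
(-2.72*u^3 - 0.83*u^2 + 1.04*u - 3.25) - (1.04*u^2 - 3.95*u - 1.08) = -2.72*u^3 - 1.87*u^2 + 4.99*u - 2.17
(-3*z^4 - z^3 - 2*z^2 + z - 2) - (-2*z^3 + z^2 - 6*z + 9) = -3*z^4 + z^3 - 3*z^2 + 7*z - 11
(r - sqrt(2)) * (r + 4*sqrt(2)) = r^2 + 3*sqrt(2)*r - 8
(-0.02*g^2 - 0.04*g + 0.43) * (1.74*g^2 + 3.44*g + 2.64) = -0.0348*g^4 - 0.1384*g^3 + 0.5578*g^2 + 1.3736*g + 1.1352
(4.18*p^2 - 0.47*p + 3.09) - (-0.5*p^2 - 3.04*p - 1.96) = 4.68*p^2 + 2.57*p + 5.05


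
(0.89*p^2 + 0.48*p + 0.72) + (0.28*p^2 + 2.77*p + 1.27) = 1.17*p^2 + 3.25*p + 1.99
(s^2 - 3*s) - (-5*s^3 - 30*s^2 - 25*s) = 5*s^3 + 31*s^2 + 22*s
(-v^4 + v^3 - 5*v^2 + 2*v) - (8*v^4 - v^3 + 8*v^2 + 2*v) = -9*v^4 + 2*v^3 - 13*v^2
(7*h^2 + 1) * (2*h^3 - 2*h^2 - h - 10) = 14*h^5 - 14*h^4 - 5*h^3 - 72*h^2 - h - 10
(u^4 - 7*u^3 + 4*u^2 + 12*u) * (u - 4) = u^5 - 11*u^4 + 32*u^3 - 4*u^2 - 48*u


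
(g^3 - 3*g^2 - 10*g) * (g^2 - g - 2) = g^5 - 4*g^4 - 9*g^3 + 16*g^2 + 20*g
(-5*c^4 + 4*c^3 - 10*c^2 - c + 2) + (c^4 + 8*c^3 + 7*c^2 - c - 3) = -4*c^4 + 12*c^3 - 3*c^2 - 2*c - 1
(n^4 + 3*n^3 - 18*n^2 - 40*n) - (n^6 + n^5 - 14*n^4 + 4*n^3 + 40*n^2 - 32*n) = -n^6 - n^5 + 15*n^4 - n^3 - 58*n^2 - 8*n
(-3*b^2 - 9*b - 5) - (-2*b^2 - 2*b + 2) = -b^2 - 7*b - 7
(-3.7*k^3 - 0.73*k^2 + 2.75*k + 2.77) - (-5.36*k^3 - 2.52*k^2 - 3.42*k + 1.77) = 1.66*k^3 + 1.79*k^2 + 6.17*k + 1.0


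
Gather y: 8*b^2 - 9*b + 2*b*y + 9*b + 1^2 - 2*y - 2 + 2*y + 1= 8*b^2 + 2*b*y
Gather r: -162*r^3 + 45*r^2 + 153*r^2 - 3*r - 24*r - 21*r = -162*r^3 + 198*r^2 - 48*r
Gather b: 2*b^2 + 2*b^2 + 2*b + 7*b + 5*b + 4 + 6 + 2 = 4*b^2 + 14*b + 12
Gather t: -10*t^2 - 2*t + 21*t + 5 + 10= -10*t^2 + 19*t + 15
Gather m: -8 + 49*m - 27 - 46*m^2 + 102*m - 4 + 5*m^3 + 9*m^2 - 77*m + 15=5*m^3 - 37*m^2 + 74*m - 24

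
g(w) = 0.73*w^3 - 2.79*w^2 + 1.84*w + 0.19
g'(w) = 2.19*w^2 - 5.58*w + 1.84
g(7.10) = 133.89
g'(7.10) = 72.62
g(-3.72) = -82.84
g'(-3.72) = 52.90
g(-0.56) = -1.84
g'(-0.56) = 5.65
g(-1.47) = -10.86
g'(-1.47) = 14.77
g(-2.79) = -42.52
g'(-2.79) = 34.46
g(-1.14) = -6.62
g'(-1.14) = 11.05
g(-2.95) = -48.26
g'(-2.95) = 37.36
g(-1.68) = -14.24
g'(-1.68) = 17.40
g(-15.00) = -3118.91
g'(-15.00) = 578.29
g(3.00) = 0.31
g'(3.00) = 4.81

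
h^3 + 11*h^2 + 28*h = h*(h + 4)*(h + 7)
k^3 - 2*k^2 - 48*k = k*(k - 8)*(k + 6)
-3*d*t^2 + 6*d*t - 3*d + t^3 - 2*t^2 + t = (-3*d + t)*(t - 1)^2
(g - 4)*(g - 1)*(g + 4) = g^3 - g^2 - 16*g + 16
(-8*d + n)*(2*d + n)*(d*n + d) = -16*d^3*n - 16*d^3 - 6*d^2*n^2 - 6*d^2*n + d*n^3 + d*n^2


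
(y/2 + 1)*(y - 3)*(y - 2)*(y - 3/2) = y^4/2 - 9*y^3/4 + y^2/4 + 9*y - 9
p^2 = p^2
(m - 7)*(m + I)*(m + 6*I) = m^3 - 7*m^2 + 7*I*m^2 - 6*m - 49*I*m + 42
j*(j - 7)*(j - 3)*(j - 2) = j^4 - 12*j^3 + 41*j^2 - 42*j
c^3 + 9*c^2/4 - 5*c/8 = c*(c - 1/4)*(c + 5/2)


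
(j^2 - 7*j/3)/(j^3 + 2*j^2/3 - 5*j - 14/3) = j/(j^2 + 3*j + 2)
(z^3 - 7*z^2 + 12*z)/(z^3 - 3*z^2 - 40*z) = (-z^2 + 7*z - 12)/(-z^2 + 3*z + 40)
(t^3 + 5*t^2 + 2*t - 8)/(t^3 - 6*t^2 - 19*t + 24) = (t^2 + 6*t + 8)/(t^2 - 5*t - 24)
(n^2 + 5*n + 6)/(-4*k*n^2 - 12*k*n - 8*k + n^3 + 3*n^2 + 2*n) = (-n - 3)/(4*k*n + 4*k - n^2 - n)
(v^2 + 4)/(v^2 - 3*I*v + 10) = (v - 2*I)/(v - 5*I)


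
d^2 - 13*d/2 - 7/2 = (d - 7)*(d + 1/2)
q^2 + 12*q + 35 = (q + 5)*(q + 7)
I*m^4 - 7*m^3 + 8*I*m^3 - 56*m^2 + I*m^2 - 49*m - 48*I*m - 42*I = (m + 7)*(m + I)*(m + 6*I)*(I*m + I)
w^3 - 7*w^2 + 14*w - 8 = (w - 4)*(w - 2)*(w - 1)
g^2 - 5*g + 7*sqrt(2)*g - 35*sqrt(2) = (g - 5)*(g + 7*sqrt(2))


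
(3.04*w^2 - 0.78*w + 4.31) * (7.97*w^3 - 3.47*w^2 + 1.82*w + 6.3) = 24.2288*w^5 - 16.7654*w^4 + 42.5901*w^3 + 2.7767*w^2 + 2.9302*w + 27.153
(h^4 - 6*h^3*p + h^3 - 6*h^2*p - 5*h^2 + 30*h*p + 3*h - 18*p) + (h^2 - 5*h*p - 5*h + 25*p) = h^4 - 6*h^3*p + h^3 - 6*h^2*p - 4*h^2 + 25*h*p - 2*h + 7*p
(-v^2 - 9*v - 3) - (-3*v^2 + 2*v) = 2*v^2 - 11*v - 3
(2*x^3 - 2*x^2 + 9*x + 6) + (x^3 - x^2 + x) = 3*x^3 - 3*x^2 + 10*x + 6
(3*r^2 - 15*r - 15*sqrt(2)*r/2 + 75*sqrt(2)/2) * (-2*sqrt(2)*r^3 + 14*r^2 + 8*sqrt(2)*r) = -6*sqrt(2)*r^5 + 30*sqrt(2)*r^4 + 72*r^4 - 360*r^3 - 81*sqrt(2)*r^3 - 120*r^2 + 405*sqrt(2)*r^2 + 600*r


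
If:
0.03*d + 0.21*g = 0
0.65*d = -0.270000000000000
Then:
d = -0.42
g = 0.06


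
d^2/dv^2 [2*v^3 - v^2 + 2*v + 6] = 12*v - 2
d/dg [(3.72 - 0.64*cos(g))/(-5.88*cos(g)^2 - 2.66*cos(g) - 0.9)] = (3.7632*cos(g)^2 - 43.7472*cos(g) - 10.4712)*sin(g)/(34.5744*cos(g)^4 + 31.2816*cos(g)^3 + 17.6596*cos(g)^2 + 4.788*cos(g) + 0.81)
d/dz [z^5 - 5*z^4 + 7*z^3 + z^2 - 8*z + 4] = 5*z^4 - 20*z^3 + 21*z^2 + 2*z - 8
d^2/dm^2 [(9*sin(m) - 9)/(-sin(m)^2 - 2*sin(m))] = 9*(sin(m)^2 - 6*sin(m) - 8 + 2/sin(m) + 12/sin(m)^2 + 8/sin(m)^3)/(sin(m) + 2)^3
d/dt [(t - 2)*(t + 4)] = 2*t + 2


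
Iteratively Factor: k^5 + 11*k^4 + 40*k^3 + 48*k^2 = (k + 4)*(k^4 + 7*k^3 + 12*k^2) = k*(k + 4)*(k^3 + 7*k^2 + 12*k) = k*(k + 3)*(k + 4)*(k^2 + 4*k) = k^2*(k + 3)*(k + 4)*(k + 4)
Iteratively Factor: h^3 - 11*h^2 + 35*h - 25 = (h - 5)*(h^2 - 6*h + 5) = (h - 5)*(h - 1)*(h - 5)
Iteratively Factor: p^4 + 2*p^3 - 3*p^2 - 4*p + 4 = (p - 1)*(p^3 + 3*p^2 - 4) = (p - 1)*(p + 2)*(p^2 + p - 2) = (p - 1)*(p + 2)^2*(p - 1)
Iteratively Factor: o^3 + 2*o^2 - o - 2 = (o + 1)*(o^2 + o - 2) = (o + 1)*(o + 2)*(o - 1)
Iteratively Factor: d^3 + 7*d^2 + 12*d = (d)*(d^2 + 7*d + 12) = d*(d + 4)*(d + 3)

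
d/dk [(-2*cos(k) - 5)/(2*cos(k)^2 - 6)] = (sin(k)^2 - 5*cos(k) - 4)*sin(k)/(cos(k)^2 - 3)^2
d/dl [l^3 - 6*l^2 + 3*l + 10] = 3*l^2 - 12*l + 3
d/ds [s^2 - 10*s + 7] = 2*s - 10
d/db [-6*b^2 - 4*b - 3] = -12*b - 4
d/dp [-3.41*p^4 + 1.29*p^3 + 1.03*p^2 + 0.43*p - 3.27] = -13.64*p^3 + 3.87*p^2 + 2.06*p + 0.43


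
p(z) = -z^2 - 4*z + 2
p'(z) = -2*z - 4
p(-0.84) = 4.65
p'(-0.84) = -2.32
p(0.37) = 0.38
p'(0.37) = -4.74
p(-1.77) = 5.95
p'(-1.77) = -0.46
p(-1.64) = 5.87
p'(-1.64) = -0.72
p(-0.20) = 2.76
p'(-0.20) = -3.60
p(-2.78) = 5.39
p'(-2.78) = 1.56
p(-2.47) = 5.78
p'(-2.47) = 0.94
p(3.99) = -29.88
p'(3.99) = -11.98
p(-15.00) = -163.00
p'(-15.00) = 26.00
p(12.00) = -190.00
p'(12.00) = -28.00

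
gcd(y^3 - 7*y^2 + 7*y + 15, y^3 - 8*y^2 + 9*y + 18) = y^2 - 2*y - 3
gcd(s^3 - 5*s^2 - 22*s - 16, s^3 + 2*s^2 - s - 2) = s^2 + 3*s + 2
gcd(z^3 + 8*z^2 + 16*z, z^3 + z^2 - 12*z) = z^2 + 4*z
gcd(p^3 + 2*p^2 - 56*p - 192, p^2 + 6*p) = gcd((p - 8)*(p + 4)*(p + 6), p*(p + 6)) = p + 6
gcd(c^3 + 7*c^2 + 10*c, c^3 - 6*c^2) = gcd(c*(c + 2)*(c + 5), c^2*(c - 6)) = c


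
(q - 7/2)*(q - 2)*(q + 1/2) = q^3 - 5*q^2 + 17*q/4 + 7/2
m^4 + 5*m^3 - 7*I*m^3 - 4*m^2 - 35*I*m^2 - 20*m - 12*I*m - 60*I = (m + 5)*(m - 6*I)*(m - 2*I)*(m + I)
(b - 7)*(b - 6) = b^2 - 13*b + 42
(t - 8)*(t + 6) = t^2 - 2*t - 48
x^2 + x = x*(x + 1)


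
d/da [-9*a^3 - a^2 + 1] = a*(-27*a - 2)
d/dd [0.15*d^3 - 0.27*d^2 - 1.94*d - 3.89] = 0.45*d^2 - 0.54*d - 1.94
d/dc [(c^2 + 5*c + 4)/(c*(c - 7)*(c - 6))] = (-c^4 - 10*c^3 + 95*c^2 + 104*c - 168)/(c^2*(c^4 - 26*c^3 + 253*c^2 - 1092*c + 1764))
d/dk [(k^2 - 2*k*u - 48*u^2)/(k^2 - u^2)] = 2*u*(k^2 + 47*k*u + u^2)/(k^4 - 2*k^2*u^2 + u^4)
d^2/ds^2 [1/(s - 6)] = 2/(s - 6)^3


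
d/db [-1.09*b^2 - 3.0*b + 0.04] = -2.18*b - 3.0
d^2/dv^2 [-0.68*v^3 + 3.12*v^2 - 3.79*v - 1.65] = 6.24 - 4.08*v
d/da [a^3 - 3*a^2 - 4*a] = 3*a^2 - 6*a - 4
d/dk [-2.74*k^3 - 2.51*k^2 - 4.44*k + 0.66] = -8.22*k^2 - 5.02*k - 4.44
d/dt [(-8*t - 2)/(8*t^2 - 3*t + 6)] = 2*(32*t^2 + 16*t - 27)/(64*t^4 - 48*t^3 + 105*t^2 - 36*t + 36)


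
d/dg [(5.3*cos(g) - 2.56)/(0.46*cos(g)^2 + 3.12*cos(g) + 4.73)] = (2.438*cos(g)^2 - 2.3552*cos(g) - 33.0562)*sin(g)/(0.2116*cos(g)^4 + 2.8704*cos(g)^3 + 14.086*cos(g)^2 + 29.5152*cos(g) + 22.3729)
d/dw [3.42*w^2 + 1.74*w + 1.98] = 6.84*w + 1.74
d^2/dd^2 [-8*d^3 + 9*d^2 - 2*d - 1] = 18 - 48*d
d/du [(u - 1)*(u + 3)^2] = (u + 3)*(3*u + 1)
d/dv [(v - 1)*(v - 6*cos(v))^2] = (v - 6*cos(v))*(v + (2*v - 2)*(6*sin(v) + 1) - 6*cos(v))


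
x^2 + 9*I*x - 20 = (x + 4*I)*(x + 5*I)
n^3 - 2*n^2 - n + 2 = (n - 2)*(n - 1)*(n + 1)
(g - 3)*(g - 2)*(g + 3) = g^3 - 2*g^2 - 9*g + 18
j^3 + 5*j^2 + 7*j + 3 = (j + 1)^2*(j + 3)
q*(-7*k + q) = -7*k*q + q^2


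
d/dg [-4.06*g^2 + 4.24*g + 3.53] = 4.24 - 8.12*g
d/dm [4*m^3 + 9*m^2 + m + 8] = 12*m^2 + 18*m + 1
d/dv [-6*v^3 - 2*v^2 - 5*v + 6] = -18*v^2 - 4*v - 5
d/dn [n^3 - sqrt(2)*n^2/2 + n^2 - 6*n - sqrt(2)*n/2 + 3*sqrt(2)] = 3*n^2 - sqrt(2)*n + 2*n - 6 - sqrt(2)/2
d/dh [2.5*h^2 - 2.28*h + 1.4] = 5.0*h - 2.28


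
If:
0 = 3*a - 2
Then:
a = 2/3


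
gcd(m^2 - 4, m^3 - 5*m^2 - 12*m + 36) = m - 2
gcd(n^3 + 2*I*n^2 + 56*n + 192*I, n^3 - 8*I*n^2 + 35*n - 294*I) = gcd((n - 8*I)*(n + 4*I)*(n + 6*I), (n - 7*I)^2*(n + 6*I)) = n + 6*I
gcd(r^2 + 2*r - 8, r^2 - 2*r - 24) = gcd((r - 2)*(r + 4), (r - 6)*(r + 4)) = r + 4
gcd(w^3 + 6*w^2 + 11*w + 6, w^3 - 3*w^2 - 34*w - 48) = w^2 + 5*w + 6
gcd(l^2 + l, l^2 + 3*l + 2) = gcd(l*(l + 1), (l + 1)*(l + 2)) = l + 1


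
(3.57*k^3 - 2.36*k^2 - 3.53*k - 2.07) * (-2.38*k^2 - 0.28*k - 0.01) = -8.4966*k^5 + 4.6172*k^4 + 9.0265*k^3 + 5.9386*k^2 + 0.6149*k + 0.0207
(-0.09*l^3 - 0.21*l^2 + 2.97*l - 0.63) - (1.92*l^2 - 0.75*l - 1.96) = -0.09*l^3 - 2.13*l^2 + 3.72*l + 1.33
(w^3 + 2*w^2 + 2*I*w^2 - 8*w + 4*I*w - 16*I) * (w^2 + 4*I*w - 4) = w^5 + 2*w^4 + 6*I*w^4 - 20*w^3 + 12*I*w^3 - 24*w^2 - 56*I*w^2 + 96*w - 16*I*w + 64*I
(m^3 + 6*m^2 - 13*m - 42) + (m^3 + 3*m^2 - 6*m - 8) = 2*m^3 + 9*m^2 - 19*m - 50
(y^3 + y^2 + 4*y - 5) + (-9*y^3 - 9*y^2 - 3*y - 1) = -8*y^3 - 8*y^2 + y - 6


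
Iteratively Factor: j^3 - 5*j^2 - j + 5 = (j + 1)*(j^2 - 6*j + 5) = (j - 1)*(j + 1)*(j - 5)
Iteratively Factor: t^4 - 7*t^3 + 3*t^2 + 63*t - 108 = (t + 3)*(t^3 - 10*t^2 + 33*t - 36) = (t - 4)*(t + 3)*(t^2 - 6*t + 9) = (t - 4)*(t - 3)*(t + 3)*(t - 3)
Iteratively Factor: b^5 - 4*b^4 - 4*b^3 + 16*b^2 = (b)*(b^4 - 4*b^3 - 4*b^2 + 16*b) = b*(b - 2)*(b^3 - 2*b^2 - 8*b) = b*(b - 4)*(b - 2)*(b^2 + 2*b) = b*(b - 4)*(b - 2)*(b + 2)*(b)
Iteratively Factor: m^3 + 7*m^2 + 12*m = (m)*(m^2 + 7*m + 12) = m*(m + 4)*(m + 3)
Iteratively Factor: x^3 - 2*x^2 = (x)*(x^2 - 2*x) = x*(x - 2)*(x)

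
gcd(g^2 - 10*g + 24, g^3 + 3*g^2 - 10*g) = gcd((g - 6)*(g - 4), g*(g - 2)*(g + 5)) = 1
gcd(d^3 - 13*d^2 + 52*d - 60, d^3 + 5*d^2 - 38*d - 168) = d - 6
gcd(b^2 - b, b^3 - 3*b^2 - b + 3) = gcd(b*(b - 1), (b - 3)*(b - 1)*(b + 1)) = b - 1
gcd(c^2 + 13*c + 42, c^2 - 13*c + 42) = 1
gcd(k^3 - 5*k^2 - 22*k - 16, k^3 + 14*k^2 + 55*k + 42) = k + 1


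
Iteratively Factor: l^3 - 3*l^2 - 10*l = (l - 5)*(l^2 + 2*l) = (l - 5)*(l + 2)*(l)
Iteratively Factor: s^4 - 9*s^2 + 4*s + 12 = (s + 3)*(s^3 - 3*s^2 + 4) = (s - 2)*(s + 3)*(s^2 - s - 2) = (s - 2)*(s + 1)*(s + 3)*(s - 2)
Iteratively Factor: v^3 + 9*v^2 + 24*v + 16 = (v + 4)*(v^2 + 5*v + 4) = (v + 1)*(v + 4)*(v + 4)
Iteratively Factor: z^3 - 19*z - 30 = (z - 5)*(z^2 + 5*z + 6) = (z - 5)*(z + 3)*(z + 2)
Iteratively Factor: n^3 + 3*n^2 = (n + 3)*(n^2) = n*(n + 3)*(n)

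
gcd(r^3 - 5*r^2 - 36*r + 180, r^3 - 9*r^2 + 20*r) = r - 5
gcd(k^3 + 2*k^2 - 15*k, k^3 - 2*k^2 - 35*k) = k^2 + 5*k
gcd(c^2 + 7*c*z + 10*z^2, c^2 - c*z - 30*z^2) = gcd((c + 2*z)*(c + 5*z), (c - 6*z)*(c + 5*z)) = c + 5*z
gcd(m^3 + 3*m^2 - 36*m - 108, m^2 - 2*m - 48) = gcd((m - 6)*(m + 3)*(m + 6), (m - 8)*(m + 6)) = m + 6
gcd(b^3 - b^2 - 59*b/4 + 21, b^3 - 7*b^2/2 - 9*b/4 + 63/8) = b^2 - 5*b + 21/4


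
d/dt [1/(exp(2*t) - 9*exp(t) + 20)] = (9 - 2*exp(t))*exp(t)/(exp(2*t) - 9*exp(t) + 20)^2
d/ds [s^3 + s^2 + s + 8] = 3*s^2 + 2*s + 1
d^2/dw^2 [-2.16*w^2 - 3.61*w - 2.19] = -4.32000000000000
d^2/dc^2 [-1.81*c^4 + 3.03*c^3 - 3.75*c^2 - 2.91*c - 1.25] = -21.72*c^2 + 18.18*c - 7.5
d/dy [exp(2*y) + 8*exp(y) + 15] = 2*(exp(y) + 4)*exp(y)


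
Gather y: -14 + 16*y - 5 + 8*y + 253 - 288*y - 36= 198 - 264*y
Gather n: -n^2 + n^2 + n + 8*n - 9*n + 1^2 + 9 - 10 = 0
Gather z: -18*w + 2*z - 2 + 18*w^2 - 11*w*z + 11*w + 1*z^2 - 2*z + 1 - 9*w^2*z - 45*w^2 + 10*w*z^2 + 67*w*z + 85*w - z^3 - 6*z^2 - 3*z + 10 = -27*w^2 + 78*w - z^3 + z^2*(10*w - 5) + z*(-9*w^2 + 56*w - 3) + 9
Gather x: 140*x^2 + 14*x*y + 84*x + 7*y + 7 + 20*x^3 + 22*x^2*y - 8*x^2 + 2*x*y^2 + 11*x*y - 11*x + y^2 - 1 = 20*x^3 + x^2*(22*y + 132) + x*(2*y^2 + 25*y + 73) + y^2 + 7*y + 6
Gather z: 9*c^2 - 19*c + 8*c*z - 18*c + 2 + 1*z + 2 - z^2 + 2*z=9*c^2 - 37*c - z^2 + z*(8*c + 3) + 4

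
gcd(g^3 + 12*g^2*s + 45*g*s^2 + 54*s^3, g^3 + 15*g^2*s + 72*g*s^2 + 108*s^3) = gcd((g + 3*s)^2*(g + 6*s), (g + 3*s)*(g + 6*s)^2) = g^2 + 9*g*s + 18*s^2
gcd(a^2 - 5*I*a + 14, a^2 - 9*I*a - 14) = a - 7*I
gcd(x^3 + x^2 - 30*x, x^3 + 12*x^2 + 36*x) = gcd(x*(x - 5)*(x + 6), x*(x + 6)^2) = x^2 + 6*x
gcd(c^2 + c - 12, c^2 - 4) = 1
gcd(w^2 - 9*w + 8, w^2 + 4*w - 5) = w - 1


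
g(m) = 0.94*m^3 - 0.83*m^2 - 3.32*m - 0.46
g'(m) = 2.82*m^2 - 1.66*m - 3.32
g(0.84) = -3.28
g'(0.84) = -2.72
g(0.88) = -3.38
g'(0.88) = -2.60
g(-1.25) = 0.56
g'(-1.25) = 3.16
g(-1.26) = 0.53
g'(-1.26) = 3.25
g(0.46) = -2.07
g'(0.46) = -3.49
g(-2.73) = -16.71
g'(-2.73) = 22.23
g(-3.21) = -29.45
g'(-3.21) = 31.07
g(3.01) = 7.66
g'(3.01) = 17.23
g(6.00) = 152.78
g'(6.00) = 88.24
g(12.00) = 1464.50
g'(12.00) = 382.84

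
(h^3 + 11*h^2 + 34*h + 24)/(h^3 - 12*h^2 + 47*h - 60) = (h^3 + 11*h^2 + 34*h + 24)/(h^3 - 12*h^2 + 47*h - 60)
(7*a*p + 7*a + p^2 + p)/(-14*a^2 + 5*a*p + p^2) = (p + 1)/(-2*a + p)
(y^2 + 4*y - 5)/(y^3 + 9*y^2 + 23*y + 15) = (y - 1)/(y^2 + 4*y + 3)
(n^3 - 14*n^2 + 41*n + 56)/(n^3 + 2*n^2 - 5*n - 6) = (n^2 - 15*n + 56)/(n^2 + n - 6)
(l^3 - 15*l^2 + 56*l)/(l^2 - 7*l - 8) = l*(l - 7)/(l + 1)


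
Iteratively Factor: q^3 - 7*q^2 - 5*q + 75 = (q - 5)*(q^2 - 2*q - 15) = (q - 5)^2*(q + 3)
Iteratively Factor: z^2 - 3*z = (z)*(z - 3)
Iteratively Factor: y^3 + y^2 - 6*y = (y)*(y^2 + y - 6) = y*(y + 3)*(y - 2)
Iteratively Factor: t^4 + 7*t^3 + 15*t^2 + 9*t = (t + 1)*(t^3 + 6*t^2 + 9*t) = (t + 1)*(t + 3)*(t^2 + 3*t) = t*(t + 1)*(t + 3)*(t + 3)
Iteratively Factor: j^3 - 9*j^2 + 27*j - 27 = (j - 3)*(j^2 - 6*j + 9) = (j - 3)^2*(j - 3)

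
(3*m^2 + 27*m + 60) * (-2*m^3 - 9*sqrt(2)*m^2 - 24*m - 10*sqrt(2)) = -6*m^5 - 54*m^4 - 27*sqrt(2)*m^4 - 243*sqrt(2)*m^3 - 192*m^3 - 570*sqrt(2)*m^2 - 648*m^2 - 1440*m - 270*sqrt(2)*m - 600*sqrt(2)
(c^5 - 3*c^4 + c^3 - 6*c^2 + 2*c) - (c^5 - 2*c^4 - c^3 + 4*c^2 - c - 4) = -c^4 + 2*c^3 - 10*c^2 + 3*c + 4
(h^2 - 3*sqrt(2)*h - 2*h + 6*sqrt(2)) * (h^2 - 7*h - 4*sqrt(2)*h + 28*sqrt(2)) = h^4 - 7*sqrt(2)*h^3 - 9*h^3 + 38*h^2 + 63*sqrt(2)*h^2 - 216*h - 98*sqrt(2)*h + 336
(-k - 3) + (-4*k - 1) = -5*k - 4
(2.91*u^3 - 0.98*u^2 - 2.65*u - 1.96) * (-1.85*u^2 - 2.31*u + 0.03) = -5.3835*u^5 - 4.9091*u^4 + 7.2536*u^3 + 9.7181*u^2 + 4.4481*u - 0.0588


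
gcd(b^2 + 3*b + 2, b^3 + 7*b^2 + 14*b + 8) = b^2 + 3*b + 2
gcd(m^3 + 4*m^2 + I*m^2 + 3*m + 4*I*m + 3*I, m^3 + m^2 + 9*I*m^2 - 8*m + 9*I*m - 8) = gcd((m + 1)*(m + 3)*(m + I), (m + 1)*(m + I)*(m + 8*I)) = m^2 + m*(1 + I) + I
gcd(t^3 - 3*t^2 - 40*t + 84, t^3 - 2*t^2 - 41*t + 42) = t^2 - t - 42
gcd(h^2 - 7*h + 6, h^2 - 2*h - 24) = h - 6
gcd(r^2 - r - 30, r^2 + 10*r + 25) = r + 5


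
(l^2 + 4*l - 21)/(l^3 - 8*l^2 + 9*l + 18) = (l + 7)/(l^2 - 5*l - 6)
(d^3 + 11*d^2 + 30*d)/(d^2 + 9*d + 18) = d*(d + 5)/(d + 3)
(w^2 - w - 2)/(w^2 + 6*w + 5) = (w - 2)/(w + 5)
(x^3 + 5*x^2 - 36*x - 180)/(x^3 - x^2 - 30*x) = (x + 6)/x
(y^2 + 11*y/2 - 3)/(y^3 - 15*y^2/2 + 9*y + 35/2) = (2*y^2 + 11*y - 6)/(2*y^3 - 15*y^2 + 18*y + 35)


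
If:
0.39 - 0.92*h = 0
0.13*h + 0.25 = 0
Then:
No Solution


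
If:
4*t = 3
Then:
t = 3/4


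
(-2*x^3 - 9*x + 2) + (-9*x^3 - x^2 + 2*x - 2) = -11*x^3 - x^2 - 7*x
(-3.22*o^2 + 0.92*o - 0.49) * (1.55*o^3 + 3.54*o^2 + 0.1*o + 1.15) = -4.991*o^5 - 9.9728*o^4 + 2.1753*o^3 - 5.3456*o^2 + 1.009*o - 0.5635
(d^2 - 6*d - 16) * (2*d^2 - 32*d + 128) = 2*d^4 - 44*d^3 + 288*d^2 - 256*d - 2048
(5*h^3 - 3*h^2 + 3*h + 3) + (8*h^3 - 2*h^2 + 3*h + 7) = 13*h^3 - 5*h^2 + 6*h + 10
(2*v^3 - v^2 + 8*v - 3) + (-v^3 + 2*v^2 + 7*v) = v^3 + v^2 + 15*v - 3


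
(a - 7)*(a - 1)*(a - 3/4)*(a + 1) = a^4 - 31*a^3/4 + 17*a^2/4 + 31*a/4 - 21/4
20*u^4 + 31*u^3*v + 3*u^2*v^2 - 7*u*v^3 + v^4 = (-5*u + v)*(-4*u + v)*(u + v)^2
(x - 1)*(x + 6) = x^2 + 5*x - 6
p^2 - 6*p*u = p*(p - 6*u)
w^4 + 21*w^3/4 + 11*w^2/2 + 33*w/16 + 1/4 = (w + 1/4)*(w + 1/2)^2*(w + 4)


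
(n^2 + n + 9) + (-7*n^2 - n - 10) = -6*n^2 - 1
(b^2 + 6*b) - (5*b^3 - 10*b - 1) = -5*b^3 + b^2 + 16*b + 1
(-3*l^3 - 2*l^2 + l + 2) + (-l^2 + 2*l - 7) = -3*l^3 - 3*l^2 + 3*l - 5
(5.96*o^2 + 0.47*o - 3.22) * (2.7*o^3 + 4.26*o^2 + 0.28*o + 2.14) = 16.092*o^5 + 26.6586*o^4 - 5.023*o^3 - 0.831199999999999*o^2 + 0.1042*o - 6.8908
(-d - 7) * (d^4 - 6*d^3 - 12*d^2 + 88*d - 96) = -d^5 - d^4 + 54*d^3 - 4*d^2 - 520*d + 672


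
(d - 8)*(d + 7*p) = d^2 + 7*d*p - 8*d - 56*p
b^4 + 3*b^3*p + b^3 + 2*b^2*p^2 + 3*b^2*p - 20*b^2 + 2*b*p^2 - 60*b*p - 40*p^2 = (b - 4)*(b + 5)*(b + p)*(b + 2*p)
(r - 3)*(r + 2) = r^2 - r - 6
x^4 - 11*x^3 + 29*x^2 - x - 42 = (x - 7)*(x - 3)*(x - 2)*(x + 1)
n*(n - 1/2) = n^2 - n/2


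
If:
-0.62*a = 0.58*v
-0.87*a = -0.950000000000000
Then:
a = 1.09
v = -1.17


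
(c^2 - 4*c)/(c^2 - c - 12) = c/(c + 3)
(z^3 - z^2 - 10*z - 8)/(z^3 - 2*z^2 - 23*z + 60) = (z^2 + 3*z + 2)/(z^2 + 2*z - 15)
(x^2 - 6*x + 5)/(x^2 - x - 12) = (-x^2 + 6*x - 5)/(-x^2 + x + 12)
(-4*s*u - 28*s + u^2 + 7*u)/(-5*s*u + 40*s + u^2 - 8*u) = (4*s*u + 28*s - u^2 - 7*u)/(5*s*u - 40*s - u^2 + 8*u)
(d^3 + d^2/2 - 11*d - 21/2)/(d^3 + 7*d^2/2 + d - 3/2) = (2*d - 7)/(2*d - 1)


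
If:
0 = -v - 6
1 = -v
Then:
No Solution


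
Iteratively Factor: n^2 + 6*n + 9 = (n + 3)*(n + 3)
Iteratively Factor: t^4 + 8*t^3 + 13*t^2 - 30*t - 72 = (t + 4)*(t^3 + 4*t^2 - 3*t - 18) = (t + 3)*(t + 4)*(t^2 + t - 6) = (t - 2)*(t + 3)*(t + 4)*(t + 3)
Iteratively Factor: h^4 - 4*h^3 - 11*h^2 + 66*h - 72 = (h - 2)*(h^3 - 2*h^2 - 15*h + 36) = (h - 3)*(h - 2)*(h^2 + h - 12) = (h - 3)^2*(h - 2)*(h + 4)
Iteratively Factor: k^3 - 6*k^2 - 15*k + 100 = (k - 5)*(k^2 - k - 20) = (k - 5)^2*(k + 4)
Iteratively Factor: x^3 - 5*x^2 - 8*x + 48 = (x - 4)*(x^2 - x - 12) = (x - 4)^2*(x + 3)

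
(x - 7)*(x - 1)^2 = x^3 - 9*x^2 + 15*x - 7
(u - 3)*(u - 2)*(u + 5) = u^3 - 19*u + 30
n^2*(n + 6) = n^3 + 6*n^2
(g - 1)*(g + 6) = g^2 + 5*g - 6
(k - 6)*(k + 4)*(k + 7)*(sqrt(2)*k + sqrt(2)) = sqrt(2)*k^4 + 6*sqrt(2)*k^3 - 33*sqrt(2)*k^2 - 206*sqrt(2)*k - 168*sqrt(2)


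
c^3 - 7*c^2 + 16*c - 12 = (c - 3)*(c - 2)^2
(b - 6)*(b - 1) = b^2 - 7*b + 6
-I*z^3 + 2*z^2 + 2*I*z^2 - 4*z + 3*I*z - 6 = (z - 3)*(z + 2*I)*(-I*z - I)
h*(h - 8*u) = h^2 - 8*h*u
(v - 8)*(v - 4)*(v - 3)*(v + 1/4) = v^4 - 59*v^3/4 + 257*v^2/4 - 79*v - 24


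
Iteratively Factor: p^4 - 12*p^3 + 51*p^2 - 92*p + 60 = (p - 3)*(p^3 - 9*p^2 + 24*p - 20) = (p - 5)*(p - 3)*(p^2 - 4*p + 4) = (p - 5)*(p - 3)*(p - 2)*(p - 2)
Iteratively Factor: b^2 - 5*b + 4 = (b - 4)*(b - 1)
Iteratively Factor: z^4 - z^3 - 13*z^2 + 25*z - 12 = (z - 1)*(z^3 - 13*z + 12) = (z - 3)*(z - 1)*(z^2 + 3*z - 4) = (z - 3)*(z - 1)*(z + 4)*(z - 1)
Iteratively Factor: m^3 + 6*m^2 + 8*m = (m)*(m^2 + 6*m + 8) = m*(m + 2)*(m + 4)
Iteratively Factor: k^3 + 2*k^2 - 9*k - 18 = (k + 2)*(k^2 - 9) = (k + 2)*(k + 3)*(k - 3)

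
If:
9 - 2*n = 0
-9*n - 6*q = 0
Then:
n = 9/2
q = -27/4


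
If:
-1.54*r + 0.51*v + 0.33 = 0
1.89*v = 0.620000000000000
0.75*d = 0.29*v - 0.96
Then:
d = -1.15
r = 0.32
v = 0.33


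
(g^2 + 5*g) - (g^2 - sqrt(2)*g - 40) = sqrt(2)*g + 5*g + 40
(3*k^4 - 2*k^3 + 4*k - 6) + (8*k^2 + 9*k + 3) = 3*k^4 - 2*k^3 + 8*k^2 + 13*k - 3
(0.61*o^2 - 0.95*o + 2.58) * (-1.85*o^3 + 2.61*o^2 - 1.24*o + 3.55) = -1.1285*o^5 + 3.3496*o^4 - 8.0089*o^3 + 10.0773*o^2 - 6.5717*o + 9.159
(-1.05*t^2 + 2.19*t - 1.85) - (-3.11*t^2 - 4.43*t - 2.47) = 2.06*t^2 + 6.62*t + 0.62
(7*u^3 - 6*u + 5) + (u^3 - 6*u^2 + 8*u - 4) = 8*u^3 - 6*u^2 + 2*u + 1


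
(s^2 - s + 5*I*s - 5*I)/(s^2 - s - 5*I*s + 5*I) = (s + 5*I)/(s - 5*I)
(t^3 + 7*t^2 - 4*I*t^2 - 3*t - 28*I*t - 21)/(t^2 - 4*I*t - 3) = t + 7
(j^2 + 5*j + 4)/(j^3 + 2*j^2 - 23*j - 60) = (j + 1)/(j^2 - 2*j - 15)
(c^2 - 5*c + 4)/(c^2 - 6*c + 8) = (c - 1)/(c - 2)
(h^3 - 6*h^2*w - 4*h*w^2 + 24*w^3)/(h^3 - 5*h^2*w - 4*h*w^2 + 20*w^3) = (-h + 6*w)/(-h + 5*w)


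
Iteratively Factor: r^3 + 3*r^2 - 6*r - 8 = (r + 1)*(r^2 + 2*r - 8) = (r - 2)*(r + 1)*(r + 4)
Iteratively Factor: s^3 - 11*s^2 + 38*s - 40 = (s - 2)*(s^2 - 9*s + 20) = (s - 5)*(s - 2)*(s - 4)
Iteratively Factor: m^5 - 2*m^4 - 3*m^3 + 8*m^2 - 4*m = (m + 2)*(m^4 - 4*m^3 + 5*m^2 - 2*m) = m*(m + 2)*(m^3 - 4*m^2 + 5*m - 2) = m*(m - 1)*(m + 2)*(m^2 - 3*m + 2) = m*(m - 2)*(m - 1)*(m + 2)*(m - 1)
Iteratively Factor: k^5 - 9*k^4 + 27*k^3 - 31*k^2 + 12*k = (k - 1)*(k^4 - 8*k^3 + 19*k^2 - 12*k) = (k - 4)*(k - 1)*(k^3 - 4*k^2 + 3*k) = (k - 4)*(k - 1)^2*(k^2 - 3*k) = k*(k - 4)*(k - 1)^2*(k - 3)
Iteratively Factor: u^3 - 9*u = (u + 3)*(u^2 - 3*u) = (u - 3)*(u + 3)*(u)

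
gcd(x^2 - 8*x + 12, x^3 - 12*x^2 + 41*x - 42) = x - 2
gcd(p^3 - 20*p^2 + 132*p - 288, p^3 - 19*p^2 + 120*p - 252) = p^2 - 12*p + 36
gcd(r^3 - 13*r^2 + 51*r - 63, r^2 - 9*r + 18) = r - 3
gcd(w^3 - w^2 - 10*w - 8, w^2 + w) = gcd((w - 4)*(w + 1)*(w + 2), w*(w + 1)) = w + 1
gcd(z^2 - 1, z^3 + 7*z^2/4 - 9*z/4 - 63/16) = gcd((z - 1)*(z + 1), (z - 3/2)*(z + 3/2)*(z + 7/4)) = 1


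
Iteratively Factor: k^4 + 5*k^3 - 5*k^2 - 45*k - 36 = (k - 3)*(k^3 + 8*k^2 + 19*k + 12) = (k - 3)*(k + 1)*(k^2 + 7*k + 12) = (k - 3)*(k + 1)*(k + 3)*(k + 4)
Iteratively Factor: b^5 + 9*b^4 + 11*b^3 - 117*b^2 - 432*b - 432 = (b + 3)*(b^4 + 6*b^3 - 7*b^2 - 96*b - 144) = (b + 3)*(b + 4)*(b^3 + 2*b^2 - 15*b - 36) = (b + 3)^2*(b + 4)*(b^2 - b - 12) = (b + 3)^3*(b + 4)*(b - 4)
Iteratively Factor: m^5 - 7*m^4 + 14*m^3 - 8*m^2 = (m - 2)*(m^4 - 5*m^3 + 4*m^2) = (m - 2)*(m - 1)*(m^3 - 4*m^2) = m*(m - 2)*(m - 1)*(m^2 - 4*m) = m*(m - 4)*(m - 2)*(m - 1)*(m)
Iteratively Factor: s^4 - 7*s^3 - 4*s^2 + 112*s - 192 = (s + 4)*(s^3 - 11*s^2 + 40*s - 48) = (s - 4)*(s + 4)*(s^2 - 7*s + 12) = (s - 4)*(s - 3)*(s + 4)*(s - 4)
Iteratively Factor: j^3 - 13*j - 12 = (j + 3)*(j^2 - 3*j - 4) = (j - 4)*(j + 3)*(j + 1)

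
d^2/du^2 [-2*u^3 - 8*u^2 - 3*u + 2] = -12*u - 16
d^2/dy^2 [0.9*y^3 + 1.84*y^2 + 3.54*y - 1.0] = 5.4*y + 3.68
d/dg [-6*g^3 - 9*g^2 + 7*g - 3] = -18*g^2 - 18*g + 7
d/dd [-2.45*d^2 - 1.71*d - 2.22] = -4.9*d - 1.71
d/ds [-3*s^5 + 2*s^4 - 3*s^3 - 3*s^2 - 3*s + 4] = -15*s^4 + 8*s^3 - 9*s^2 - 6*s - 3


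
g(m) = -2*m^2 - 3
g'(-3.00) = 12.00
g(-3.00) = -21.00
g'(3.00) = -12.00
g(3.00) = -21.00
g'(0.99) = -3.96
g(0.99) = -4.96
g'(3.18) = -12.72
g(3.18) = -23.22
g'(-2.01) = 8.04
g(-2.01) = -11.08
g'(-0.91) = 3.64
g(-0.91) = -4.66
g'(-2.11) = 8.44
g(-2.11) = -11.90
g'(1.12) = -4.48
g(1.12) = -5.51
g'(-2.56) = 10.24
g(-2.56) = -16.11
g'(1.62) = -6.48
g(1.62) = -8.25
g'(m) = -4*m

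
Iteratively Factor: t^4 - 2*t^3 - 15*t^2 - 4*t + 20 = (t - 5)*(t^3 + 3*t^2 - 4) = (t - 5)*(t + 2)*(t^2 + t - 2) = (t - 5)*(t - 1)*(t + 2)*(t + 2)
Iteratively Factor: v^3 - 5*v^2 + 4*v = (v)*(v^2 - 5*v + 4) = v*(v - 4)*(v - 1)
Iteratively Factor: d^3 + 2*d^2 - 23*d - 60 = (d - 5)*(d^2 + 7*d + 12) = (d - 5)*(d + 4)*(d + 3)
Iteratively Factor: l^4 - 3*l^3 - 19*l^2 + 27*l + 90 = (l - 5)*(l^3 + 2*l^2 - 9*l - 18) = (l - 5)*(l + 2)*(l^2 - 9) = (l - 5)*(l - 3)*(l + 2)*(l + 3)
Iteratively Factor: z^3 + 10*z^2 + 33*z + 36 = (z + 3)*(z^2 + 7*z + 12) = (z + 3)^2*(z + 4)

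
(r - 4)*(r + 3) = r^2 - r - 12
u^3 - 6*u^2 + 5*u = u*(u - 5)*(u - 1)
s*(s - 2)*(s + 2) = s^3 - 4*s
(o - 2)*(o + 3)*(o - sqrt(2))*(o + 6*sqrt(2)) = o^4 + o^3 + 5*sqrt(2)*o^3 - 18*o^2 + 5*sqrt(2)*o^2 - 30*sqrt(2)*o - 12*o + 72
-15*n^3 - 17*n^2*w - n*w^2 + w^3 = (-5*n + w)*(n + w)*(3*n + w)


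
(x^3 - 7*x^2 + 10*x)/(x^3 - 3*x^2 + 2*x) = (x - 5)/(x - 1)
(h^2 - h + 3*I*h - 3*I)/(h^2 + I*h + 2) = (h^2 - h + 3*I*h - 3*I)/(h^2 + I*h + 2)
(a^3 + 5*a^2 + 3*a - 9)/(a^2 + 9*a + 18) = (a^2 + 2*a - 3)/(a + 6)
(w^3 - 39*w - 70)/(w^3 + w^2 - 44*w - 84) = (w + 5)/(w + 6)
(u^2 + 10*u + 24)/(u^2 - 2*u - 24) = (u + 6)/(u - 6)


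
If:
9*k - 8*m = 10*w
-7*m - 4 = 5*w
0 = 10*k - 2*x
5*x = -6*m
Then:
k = 1/2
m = -25/12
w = 127/60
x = 5/2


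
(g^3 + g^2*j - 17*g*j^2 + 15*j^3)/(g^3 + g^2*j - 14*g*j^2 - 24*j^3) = (g^3 + g^2*j - 17*g*j^2 + 15*j^3)/(g^3 + g^2*j - 14*g*j^2 - 24*j^3)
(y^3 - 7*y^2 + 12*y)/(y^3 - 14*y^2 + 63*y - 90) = y*(y - 4)/(y^2 - 11*y + 30)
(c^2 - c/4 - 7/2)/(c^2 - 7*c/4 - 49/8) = 2*(c - 2)/(2*c - 7)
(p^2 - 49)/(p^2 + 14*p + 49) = (p - 7)/(p + 7)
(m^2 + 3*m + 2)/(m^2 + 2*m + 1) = (m + 2)/(m + 1)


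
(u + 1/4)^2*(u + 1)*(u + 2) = u^4 + 7*u^3/2 + 57*u^2/16 + 19*u/16 + 1/8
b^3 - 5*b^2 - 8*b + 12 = (b - 6)*(b - 1)*(b + 2)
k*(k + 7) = k^2 + 7*k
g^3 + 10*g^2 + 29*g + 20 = (g + 1)*(g + 4)*(g + 5)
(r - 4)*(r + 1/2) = r^2 - 7*r/2 - 2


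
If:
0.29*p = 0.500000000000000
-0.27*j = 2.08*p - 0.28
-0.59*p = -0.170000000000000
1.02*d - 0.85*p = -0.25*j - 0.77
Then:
No Solution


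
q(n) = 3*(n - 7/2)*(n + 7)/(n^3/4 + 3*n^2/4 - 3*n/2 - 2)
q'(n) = 3*(n - 7/2)*(n + 7)*(-3*n^2/4 - 3*n/2 + 3/2)/(n^3/4 + 3*n^2/4 - 3*n/2 - 2)^2 + 3*(n - 7/2)/(n^3/4 + 3*n^2/4 - 3*n/2 - 2) + 3*(n + 7)/(n^3/4 + 3*n^2/4 - 3*n/2 - 2)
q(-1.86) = -46.54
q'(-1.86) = -44.80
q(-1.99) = -41.57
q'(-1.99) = -32.45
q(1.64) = 35.98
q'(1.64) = 64.75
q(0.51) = 26.56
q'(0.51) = -11.00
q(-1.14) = -259.52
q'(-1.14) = -1833.99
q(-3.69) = -60.19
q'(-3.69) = 151.39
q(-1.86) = -46.54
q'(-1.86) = -44.80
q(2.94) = -2.60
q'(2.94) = 8.18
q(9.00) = 1.16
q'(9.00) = -0.09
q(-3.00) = -31.20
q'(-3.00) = 6.36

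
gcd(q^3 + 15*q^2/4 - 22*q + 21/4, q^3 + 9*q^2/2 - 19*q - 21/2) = q^2 + 4*q - 21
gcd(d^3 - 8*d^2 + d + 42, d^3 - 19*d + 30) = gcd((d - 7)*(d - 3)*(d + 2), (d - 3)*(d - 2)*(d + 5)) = d - 3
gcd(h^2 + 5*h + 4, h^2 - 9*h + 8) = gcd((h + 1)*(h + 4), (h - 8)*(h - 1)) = 1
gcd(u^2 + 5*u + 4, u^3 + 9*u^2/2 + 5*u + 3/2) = u + 1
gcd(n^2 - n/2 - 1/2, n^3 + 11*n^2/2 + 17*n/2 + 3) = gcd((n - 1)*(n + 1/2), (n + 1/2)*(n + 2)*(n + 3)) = n + 1/2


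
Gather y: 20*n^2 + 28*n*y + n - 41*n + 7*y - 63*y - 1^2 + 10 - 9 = 20*n^2 - 40*n + y*(28*n - 56)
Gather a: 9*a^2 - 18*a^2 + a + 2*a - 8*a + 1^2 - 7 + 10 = -9*a^2 - 5*a + 4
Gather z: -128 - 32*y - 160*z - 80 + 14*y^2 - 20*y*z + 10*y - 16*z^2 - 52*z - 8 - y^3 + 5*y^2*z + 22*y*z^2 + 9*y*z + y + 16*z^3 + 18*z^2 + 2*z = -y^3 + 14*y^2 - 21*y + 16*z^3 + z^2*(22*y + 2) + z*(5*y^2 - 11*y - 210) - 216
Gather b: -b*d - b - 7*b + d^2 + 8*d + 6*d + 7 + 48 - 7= b*(-d - 8) + d^2 + 14*d + 48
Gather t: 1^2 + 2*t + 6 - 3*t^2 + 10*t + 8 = -3*t^2 + 12*t + 15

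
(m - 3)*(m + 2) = m^2 - m - 6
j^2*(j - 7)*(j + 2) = j^4 - 5*j^3 - 14*j^2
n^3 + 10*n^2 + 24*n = n*(n + 4)*(n + 6)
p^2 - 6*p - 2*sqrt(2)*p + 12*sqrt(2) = (p - 6)*(p - 2*sqrt(2))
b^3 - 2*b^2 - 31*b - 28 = (b - 7)*(b + 1)*(b + 4)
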